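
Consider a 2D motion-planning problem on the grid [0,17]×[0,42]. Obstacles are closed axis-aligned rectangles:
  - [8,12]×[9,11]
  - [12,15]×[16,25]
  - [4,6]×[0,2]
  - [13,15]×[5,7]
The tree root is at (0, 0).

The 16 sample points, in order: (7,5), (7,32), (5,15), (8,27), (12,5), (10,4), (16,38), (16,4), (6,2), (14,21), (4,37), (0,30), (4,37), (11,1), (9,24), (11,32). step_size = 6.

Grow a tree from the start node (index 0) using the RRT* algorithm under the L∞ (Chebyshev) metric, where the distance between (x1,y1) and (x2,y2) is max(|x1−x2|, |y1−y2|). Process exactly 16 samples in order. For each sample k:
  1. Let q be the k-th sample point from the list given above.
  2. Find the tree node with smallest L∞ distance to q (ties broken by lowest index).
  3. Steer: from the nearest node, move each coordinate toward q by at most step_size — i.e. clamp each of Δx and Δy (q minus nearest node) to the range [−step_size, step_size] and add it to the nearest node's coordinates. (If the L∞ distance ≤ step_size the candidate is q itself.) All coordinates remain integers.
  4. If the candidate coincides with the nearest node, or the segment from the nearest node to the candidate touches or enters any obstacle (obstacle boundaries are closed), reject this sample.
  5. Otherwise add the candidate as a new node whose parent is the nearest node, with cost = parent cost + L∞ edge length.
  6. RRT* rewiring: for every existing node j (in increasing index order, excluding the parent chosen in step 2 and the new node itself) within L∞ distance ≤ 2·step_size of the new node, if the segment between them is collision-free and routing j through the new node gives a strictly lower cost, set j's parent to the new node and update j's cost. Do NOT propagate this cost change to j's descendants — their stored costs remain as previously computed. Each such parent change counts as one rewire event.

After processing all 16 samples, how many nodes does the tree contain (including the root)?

1. q=(7,5) nearest=0 d=7 new=(6,5) → add node 1 parent=0 cost=6
2. q=(7,32) nearest=1 d=27 new=(7,11) → add node 2 parent=1 cost=12
3. q=(5,15) nearest=2 d=4 new=(5,15) → add node 3 parent=2 cost=16
4. q=(8,27) nearest=3 d=12 new=(8,21) → add node 4 parent=3 cost=22
5. q=(12,5) nearest=1 d=6 new=(12,5) → add node 5 parent=1 cost=12
6. q=(10,4) nearest=5 d=2 new=(10,4) → add node 6 parent=5 cost=14
7. q=(16,38) nearest=4 d=17 new=(14,27) → blocked by [12,15]×[16,25], reject
8. q=(16,4) nearest=5 d=4 new=(16,4) → add node 7 parent=5 cost=16
9. q=(6,2) nearest=1 d=3 new=(6,2) → blocked by [4,6]×[0,2], reject
10. q=(14,21) nearest=4 d=6 new=(14,21) → blocked by [12,15]×[16,25], reject
11. q=(4,37) nearest=4 d=16 new=(4,27) → add node 8 parent=4 cost=28
12. q=(0,30) nearest=8 d=4 new=(0,30) → add node 9 parent=8 cost=32
13. q=(4,37) nearest=9 d=7 new=(4,36) → add node 10 parent=9 cost=38
14. q=(11,1) nearest=6 d=3 new=(11,1) → add node 11 parent=6 cost=17
15. q=(9,24) nearest=4 d=3 new=(9,24) → add node 12 parent=4 cost=25; rewire 10→12 (37<38)
16. q=(11,32) nearest=8 d=7 new=(10,32) → add node 13 parent=8 cost=34

Node count: 14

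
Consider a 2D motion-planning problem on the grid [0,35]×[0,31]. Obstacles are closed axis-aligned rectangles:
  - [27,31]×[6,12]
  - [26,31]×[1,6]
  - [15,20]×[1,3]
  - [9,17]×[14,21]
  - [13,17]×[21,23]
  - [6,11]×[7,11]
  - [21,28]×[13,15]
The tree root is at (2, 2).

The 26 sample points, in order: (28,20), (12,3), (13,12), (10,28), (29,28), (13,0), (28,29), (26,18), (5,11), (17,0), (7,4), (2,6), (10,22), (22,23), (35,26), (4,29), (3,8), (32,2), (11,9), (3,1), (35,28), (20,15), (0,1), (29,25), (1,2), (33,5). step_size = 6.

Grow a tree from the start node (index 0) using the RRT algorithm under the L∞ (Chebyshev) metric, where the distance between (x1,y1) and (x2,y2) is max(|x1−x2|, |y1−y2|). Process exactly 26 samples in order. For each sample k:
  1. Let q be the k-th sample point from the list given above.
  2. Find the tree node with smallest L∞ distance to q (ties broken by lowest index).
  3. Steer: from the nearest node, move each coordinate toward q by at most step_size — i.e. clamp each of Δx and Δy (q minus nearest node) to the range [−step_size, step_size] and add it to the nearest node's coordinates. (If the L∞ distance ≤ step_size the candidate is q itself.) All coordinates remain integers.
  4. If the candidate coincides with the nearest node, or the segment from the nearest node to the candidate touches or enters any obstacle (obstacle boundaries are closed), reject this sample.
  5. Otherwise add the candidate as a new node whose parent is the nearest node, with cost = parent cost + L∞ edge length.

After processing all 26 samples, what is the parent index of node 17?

Parent of node 17: 11

1. q=(28,20) nearest=0 d=26 new=(8,8) → blocked by [6,11]×[7,11], reject
2. q=(12,3) nearest=0 d=10 new=(8,3) → add node 1 parent=0 cost=6
3. q=(13,12) nearest=1 d=9 new=(13,9) → add node 2 parent=1 cost=12
4. q=(10,28) nearest=2 d=19 new=(10,15) → blocked by [9,17]×[14,21], reject
5. q=(29,28) nearest=2 d=19 new=(19,15) → add node 3 parent=2 cost=18
6. q=(13,0) nearest=1 d=5 new=(13,0) → add node 4 parent=1 cost=11
7. q=(28,29) nearest=3 d=14 new=(25,21) → add node 5 parent=3 cost=24
8. q=(26,18) nearest=5 d=3 new=(26,18) → add node 6 parent=5 cost=27
9. q=(5,11) nearest=1 d=8 new=(5,9) → blocked by [6,11]×[7,11], reject
10. q=(17,0) nearest=4 d=4 new=(17,0) → add node 7 parent=4 cost=15
11. q=(7,4) nearest=1 d=1 new=(7,4) → add node 8 parent=1 cost=7
12. q=(2,6) nearest=0 d=4 new=(2,6) → add node 9 parent=0 cost=4
13. q=(10,22) nearest=3 d=9 new=(13,21) → blocked by [9,17]×[14,21], reject
14. q=(22,23) nearest=5 d=3 new=(22,23) → add node 10 parent=5 cost=27
15. q=(35,26) nearest=6 d=9 new=(32,24) → add node 11 parent=6 cost=33
16. q=(4,29) nearest=3 d=15 new=(13,21) → blocked by [9,17]×[14,21], reject
17. q=(3,8) nearest=9 d=2 new=(3,8) → add node 12 parent=9 cost=6
18. q=(32,2) nearest=3 d=13 new=(25,9) → blocked by [21,28]×[13,15], reject
19. q=(11,9) nearest=2 d=2 new=(11,9) → blocked by [6,11]×[7,11], reject
20. q=(3,1) nearest=0 d=1 new=(3,1) → add node 13 parent=0 cost=1
21. q=(35,28) nearest=11 d=4 new=(35,28) → add node 14 parent=11 cost=37
22. q=(20,15) nearest=3 d=1 new=(20,15) → add node 15 parent=3 cost=19
23. q=(0,1) nearest=0 d=2 new=(0,1) → add node 16 parent=0 cost=2
24. q=(29,25) nearest=11 d=3 new=(29,25) → add node 17 parent=11 cost=36
25. q=(1,2) nearest=0 d=1 new=(1,2) → add node 18 parent=0 cost=1
26. q=(33,5) nearest=6 d=13 new=(32,12) → add node 19 parent=6 cost=33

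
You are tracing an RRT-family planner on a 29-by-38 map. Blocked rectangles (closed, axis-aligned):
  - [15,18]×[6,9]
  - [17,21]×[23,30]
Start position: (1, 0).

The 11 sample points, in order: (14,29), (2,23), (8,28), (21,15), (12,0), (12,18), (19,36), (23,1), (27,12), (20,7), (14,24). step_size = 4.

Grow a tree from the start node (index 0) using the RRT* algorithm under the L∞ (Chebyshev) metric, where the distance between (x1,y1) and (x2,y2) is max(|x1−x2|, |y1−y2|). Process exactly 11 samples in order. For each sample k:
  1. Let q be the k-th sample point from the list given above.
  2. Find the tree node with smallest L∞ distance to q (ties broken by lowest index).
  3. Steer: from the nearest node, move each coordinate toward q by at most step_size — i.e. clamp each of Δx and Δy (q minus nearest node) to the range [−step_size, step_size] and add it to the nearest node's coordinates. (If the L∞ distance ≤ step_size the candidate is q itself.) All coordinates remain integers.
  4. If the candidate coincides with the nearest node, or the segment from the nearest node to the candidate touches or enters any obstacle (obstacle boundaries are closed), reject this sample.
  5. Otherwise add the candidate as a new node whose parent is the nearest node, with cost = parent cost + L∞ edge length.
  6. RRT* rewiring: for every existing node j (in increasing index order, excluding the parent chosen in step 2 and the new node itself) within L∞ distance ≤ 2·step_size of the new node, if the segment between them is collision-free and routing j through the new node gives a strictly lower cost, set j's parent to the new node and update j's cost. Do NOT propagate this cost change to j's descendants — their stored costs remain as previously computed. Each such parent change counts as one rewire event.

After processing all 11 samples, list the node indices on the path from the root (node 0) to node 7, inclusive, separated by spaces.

Path: 0 1 2 3 4 6 7

1. q=(14,29) nearest=0 d=29 new=(5,4) → add node 1 parent=0 cost=4
2. q=(2,23) nearest=1 d=19 new=(2,8) → add node 2 parent=1 cost=8
3. q=(8,28) nearest=2 d=20 new=(6,12) → add node 3 parent=2 cost=12
4. q=(21,15) nearest=3 d=15 new=(10,15) → add node 4 parent=3 cost=16
5. q=(12,0) nearest=1 d=7 new=(9,0) → add node 5 parent=1 cost=8
6. q=(12,18) nearest=4 d=3 new=(12,18) → add node 6 parent=4 cost=19
7. q=(19,36) nearest=6 d=18 new=(16,22) → add node 7 parent=6 cost=23
8. q=(23,1) nearest=4 d=14 new=(14,11) → add node 8 parent=4 cost=20
9. q=(27,12) nearest=7 d=11 new=(20,18) → add node 9 parent=7 cost=27
10. q=(20,7) nearest=8 d=6 new=(18,7) → blocked by [15,18]×[6,9], reject
11. q=(14,24) nearest=7 d=2 new=(14,24) → add node 10 parent=7 cost=25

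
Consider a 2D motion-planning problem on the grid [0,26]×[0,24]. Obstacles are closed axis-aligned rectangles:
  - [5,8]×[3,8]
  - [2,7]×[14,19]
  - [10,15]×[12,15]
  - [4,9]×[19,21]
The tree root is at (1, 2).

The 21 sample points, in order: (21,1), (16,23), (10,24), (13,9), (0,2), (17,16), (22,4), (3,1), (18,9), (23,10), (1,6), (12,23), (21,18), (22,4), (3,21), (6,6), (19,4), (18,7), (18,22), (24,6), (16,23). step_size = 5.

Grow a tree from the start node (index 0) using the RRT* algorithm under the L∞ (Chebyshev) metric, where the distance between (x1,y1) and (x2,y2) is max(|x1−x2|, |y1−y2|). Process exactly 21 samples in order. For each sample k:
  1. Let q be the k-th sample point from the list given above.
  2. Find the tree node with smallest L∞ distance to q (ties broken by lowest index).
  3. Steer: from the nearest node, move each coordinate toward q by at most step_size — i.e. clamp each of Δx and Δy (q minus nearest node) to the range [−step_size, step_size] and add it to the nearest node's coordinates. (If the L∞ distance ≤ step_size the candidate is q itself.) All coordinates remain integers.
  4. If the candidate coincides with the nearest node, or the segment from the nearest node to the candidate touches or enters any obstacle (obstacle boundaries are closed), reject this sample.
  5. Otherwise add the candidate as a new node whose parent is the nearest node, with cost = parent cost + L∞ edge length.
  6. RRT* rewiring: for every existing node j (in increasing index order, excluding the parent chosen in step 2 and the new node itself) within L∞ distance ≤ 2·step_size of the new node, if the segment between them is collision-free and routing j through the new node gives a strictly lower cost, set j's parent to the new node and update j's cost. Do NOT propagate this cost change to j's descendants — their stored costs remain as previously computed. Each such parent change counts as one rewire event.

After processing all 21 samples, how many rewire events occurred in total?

Rewire events: 1

1. q=(21,1) nearest=0 d=20 new=(6,1) → add node 1 parent=0 cost=5
2. q=(16,23) nearest=0 d=21 new=(6,7) → blocked by [5,8]×[3,8], reject
3. q=(10,24) nearest=0 d=22 new=(6,7) → blocked by [5,8]×[3,8], reject
4. q=(13,9) nearest=1 d=8 new=(11,6) → blocked by [5,8]×[3,8], reject
5. q=(0,2) nearest=0 d=1 new=(0,2) → add node 2 parent=0 cost=1
6. q=(17,16) nearest=1 d=15 new=(11,6) → blocked by [5,8]×[3,8], reject
7. q=(22,4) nearest=1 d=16 new=(11,4) → add node 3 parent=1 cost=10
8. q=(3,1) nearest=0 d=2 new=(3,1) → add node 4 parent=0 cost=2
9. q=(18,9) nearest=3 d=7 new=(16,9) → add node 5 parent=3 cost=15
10. q=(23,10) nearest=5 d=7 new=(21,10) → add node 6 parent=5 cost=20
11. q=(1,6) nearest=0 d=4 new=(1,6) → add node 7 parent=0 cost=4
12. q=(12,23) nearest=6 d=13 new=(16,15) → add node 8 parent=6 cost=25
13. q=(21,18) nearest=8 d=5 new=(21,18) → add node 9 parent=8 cost=30
14. q=(22,4) nearest=5 d=6 new=(21,4) → add node 10 parent=5 cost=20
15. q=(3,21) nearest=5 d=13 new=(11,14) → blocked by [10,15]×[12,15], reject
16. q=(6,6) nearest=0 d=5 new=(6,6) → blocked by [5,8]×[3,8], reject
17. q=(19,4) nearest=10 d=2 new=(19,4) → add node 11 parent=10 cost=22
18. q=(18,7) nearest=5 d=2 new=(18,7) → add node 12 parent=5 cost=17; rewire 11→12 (20<22)
19. q=(18,22) nearest=9 d=4 new=(18,22) → add node 13 parent=9 cost=34
20. q=(24,6) nearest=10 d=3 new=(24,6) → add node 14 parent=10 cost=23
21. q=(16,23) nearest=13 d=2 new=(16,23) → add node 15 parent=13 cost=36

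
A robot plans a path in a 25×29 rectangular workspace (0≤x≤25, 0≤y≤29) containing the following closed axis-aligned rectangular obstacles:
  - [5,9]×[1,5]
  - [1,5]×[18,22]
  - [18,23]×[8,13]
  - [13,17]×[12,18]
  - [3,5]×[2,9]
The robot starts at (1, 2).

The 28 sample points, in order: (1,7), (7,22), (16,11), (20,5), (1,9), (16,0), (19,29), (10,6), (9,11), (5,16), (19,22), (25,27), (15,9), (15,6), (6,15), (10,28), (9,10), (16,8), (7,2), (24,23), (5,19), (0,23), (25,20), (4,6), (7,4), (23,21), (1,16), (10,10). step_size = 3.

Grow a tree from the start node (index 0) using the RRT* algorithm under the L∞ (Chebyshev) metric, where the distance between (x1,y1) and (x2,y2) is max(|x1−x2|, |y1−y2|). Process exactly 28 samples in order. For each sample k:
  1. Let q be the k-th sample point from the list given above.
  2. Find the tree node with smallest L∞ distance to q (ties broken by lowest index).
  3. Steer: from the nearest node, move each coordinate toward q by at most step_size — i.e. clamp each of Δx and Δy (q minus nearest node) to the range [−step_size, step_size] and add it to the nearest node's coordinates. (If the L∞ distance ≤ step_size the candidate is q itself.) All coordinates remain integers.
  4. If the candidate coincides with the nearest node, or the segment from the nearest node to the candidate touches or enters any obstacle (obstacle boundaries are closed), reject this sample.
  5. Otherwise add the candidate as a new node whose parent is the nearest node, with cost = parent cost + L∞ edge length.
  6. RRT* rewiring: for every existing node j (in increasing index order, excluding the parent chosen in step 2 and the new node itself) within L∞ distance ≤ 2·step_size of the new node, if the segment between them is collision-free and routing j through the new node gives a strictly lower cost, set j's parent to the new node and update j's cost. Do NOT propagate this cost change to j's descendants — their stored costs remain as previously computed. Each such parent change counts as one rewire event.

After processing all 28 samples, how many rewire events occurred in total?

Rewire events: 1

1. q=(1,7) nearest=0 d=5 new=(1,5) → add node 1 parent=0 cost=3
2. q=(7,22) nearest=1 d=17 new=(4,8) → blocked by [3,5]×[2,9], reject
3. q=(16,11) nearest=0 d=15 new=(4,5) → blocked by [3,5]×[2,9], reject
4. q=(20,5) nearest=0 d=19 new=(4,5) → blocked by [3,5]×[2,9], reject
5. q=(1,9) nearest=1 d=4 new=(1,8) → add node 2 parent=1 cost=6
6. q=(16,0) nearest=0 d=15 new=(4,0) → add node 3 parent=0 cost=3
7. q=(19,29) nearest=2 d=21 new=(4,11) → add node 4 parent=2 cost=9
8. q=(10,6) nearest=3 d=6 new=(7,3) → blocked by [5,9]×[1,5], reject
9. q=(9,11) nearest=4 d=5 new=(7,11) → add node 5 parent=4 cost=12
10. q=(5,16) nearest=4 d=5 new=(5,14) → add node 6 parent=4 cost=12
11. q=(19,22) nearest=5 d=12 new=(10,14) → add node 7 parent=5 cost=15
12. q=(25,27) nearest=7 d=15 new=(13,17) → blocked by [13,17]×[12,18], reject
13. q=(15,9) nearest=7 d=5 new=(13,11) → add node 8 parent=7 cost=18
14. q=(15,6) nearest=8 d=5 new=(15,8) → add node 9 parent=8 cost=21
15. q=(6,15) nearest=6 d=1 new=(6,15) → add node 10 parent=6 cost=13
16. q=(10,28) nearest=10 d=13 new=(9,18) → add node 11 parent=10 cost=16
17. q=(9,10) nearest=5 d=2 new=(9,10) → add node 12 parent=5 cost=14; rewire 9→12 (20<21)
18. q=(16,8) nearest=9 d=1 new=(16,8) → add node 13 parent=9 cost=21
19. q=(7,2) nearest=3 d=3 new=(7,2) → blocked by [5,9]×[1,5], reject
20. q=(24,23) nearest=8 d=12 new=(16,14) → blocked by [13,17]×[12,18], reject
21. q=(5,19) nearest=10 d=4 new=(5,18) → blocked by [1,5]×[18,22], reject
22. q=(0,23) nearest=10 d=8 new=(3,18) → blocked by [1,5]×[18,22], reject
23. q=(25,20) nearest=8 d=12 new=(16,14) → blocked by [13,17]×[12,18], reject
24. q=(4,6) nearest=1 d=3 new=(4,6) → blocked by [3,5]×[2,9], reject
25. q=(7,4) nearest=3 d=4 new=(7,3) → blocked by [5,9]×[1,5], reject
26. q=(23,21) nearest=8 d=10 new=(16,14) → blocked by [13,17]×[12,18], reject
27. q=(1,16) nearest=6 d=4 new=(2,16) → add node 14 parent=6 cost=15
28. q=(10,10) nearest=12 d=1 new=(10,10) → add node 15 parent=12 cost=15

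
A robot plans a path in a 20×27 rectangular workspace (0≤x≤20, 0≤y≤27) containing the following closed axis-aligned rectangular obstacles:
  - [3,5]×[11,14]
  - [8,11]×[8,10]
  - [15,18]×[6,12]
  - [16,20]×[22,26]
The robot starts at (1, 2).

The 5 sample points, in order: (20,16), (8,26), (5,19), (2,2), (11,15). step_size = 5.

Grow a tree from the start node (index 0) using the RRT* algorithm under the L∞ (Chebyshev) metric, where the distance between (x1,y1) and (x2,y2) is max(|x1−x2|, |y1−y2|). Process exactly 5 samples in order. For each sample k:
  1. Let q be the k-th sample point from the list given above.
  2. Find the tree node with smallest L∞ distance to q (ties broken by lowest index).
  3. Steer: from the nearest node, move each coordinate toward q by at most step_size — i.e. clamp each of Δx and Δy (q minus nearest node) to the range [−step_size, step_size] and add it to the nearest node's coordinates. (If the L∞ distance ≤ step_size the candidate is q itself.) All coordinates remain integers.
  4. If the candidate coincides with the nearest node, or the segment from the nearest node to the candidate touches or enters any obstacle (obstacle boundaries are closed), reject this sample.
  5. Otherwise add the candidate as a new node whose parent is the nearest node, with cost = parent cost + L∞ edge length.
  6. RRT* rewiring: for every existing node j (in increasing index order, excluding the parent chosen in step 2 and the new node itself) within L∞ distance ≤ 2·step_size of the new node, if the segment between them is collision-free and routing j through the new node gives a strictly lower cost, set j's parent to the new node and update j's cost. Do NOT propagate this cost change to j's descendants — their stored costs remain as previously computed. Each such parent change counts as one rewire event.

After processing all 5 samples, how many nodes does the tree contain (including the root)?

Node count: 6

1. q=(20,16) nearest=0 d=19 new=(6,7) → add node 1 parent=0 cost=5
2. q=(8,26) nearest=1 d=19 new=(8,12) → add node 2 parent=1 cost=10
3. q=(5,19) nearest=2 d=7 new=(5,17) → add node 3 parent=2 cost=15
4. q=(2,2) nearest=0 d=1 new=(2,2) → add node 4 parent=0 cost=1
5. q=(11,15) nearest=2 d=3 new=(11,15) → add node 5 parent=2 cost=13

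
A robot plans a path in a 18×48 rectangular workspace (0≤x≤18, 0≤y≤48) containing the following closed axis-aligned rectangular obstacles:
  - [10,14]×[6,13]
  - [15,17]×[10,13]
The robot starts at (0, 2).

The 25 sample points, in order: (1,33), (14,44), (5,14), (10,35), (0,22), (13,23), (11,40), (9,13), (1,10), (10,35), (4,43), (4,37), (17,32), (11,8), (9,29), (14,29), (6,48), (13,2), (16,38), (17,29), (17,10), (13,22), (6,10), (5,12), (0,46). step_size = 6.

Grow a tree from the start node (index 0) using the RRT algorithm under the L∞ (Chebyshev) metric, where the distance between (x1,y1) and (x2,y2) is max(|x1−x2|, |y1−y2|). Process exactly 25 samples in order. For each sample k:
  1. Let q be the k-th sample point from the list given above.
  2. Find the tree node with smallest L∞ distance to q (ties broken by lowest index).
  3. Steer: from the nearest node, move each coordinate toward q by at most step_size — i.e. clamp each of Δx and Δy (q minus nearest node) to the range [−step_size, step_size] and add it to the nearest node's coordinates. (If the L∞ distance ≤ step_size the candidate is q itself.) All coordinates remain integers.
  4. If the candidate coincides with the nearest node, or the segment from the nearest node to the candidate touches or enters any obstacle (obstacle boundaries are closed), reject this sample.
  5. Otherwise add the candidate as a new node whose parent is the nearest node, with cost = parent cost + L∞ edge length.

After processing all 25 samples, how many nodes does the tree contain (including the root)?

Node count: 23

1. q=(1,33) nearest=0 d=31 new=(1,8) → add node 1 parent=0 cost=6
2. q=(14,44) nearest=1 d=36 new=(7,14) → add node 2 parent=1 cost=12
3. q=(5,14) nearest=2 d=2 new=(5,14) → add node 3 parent=2 cost=14
4. q=(10,35) nearest=2 d=21 new=(10,20) → add node 4 parent=2 cost=18
5. q=(0,22) nearest=2 d=8 new=(1,20) → add node 5 parent=2 cost=18
6. q=(13,23) nearest=4 d=3 new=(13,23) → add node 6 parent=4 cost=21
7. q=(11,40) nearest=6 d=17 new=(11,29) → add node 7 parent=6 cost=27
8. q=(9,13) nearest=2 d=2 new=(9,13) → add node 8 parent=2 cost=14
9. q=(1,10) nearest=1 d=2 new=(1,10) → add node 9 parent=1 cost=8
10. q=(10,35) nearest=7 d=6 new=(10,35) → add node 10 parent=7 cost=33
11. q=(4,43) nearest=10 d=8 new=(4,41) → add node 11 parent=10 cost=39
12. q=(4,37) nearest=11 d=4 new=(4,37) → add node 12 parent=11 cost=43
13. q=(17,32) nearest=7 d=6 new=(17,32) → add node 13 parent=7 cost=33
14. q=(11,8) nearest=8 d=5 new=(11,8) → blocked by [10,14]×[6,13], reject
15. q=(9,29) nearest=7 d=2 new=(9,29) → add node 14 parent=7 cost=29
16. q=(14,29) nearest=7 d=3 new=(14,29) → add node 15 parent=7 cost=30
17. q=(6,48) nearest=11 d=7 new=(6,47) → add node 16 parent=11 cost=45
18. q=(13,2) nearest=8 d=11 new=(13,7) → blocked by [10,14]×[6,13], reject
19. q=(16,38) nearest=10 d=6 new=(16,38) → add node 17 parent=10 cost=39
20. q=(17,29) nearest=13 d=3 new=(17,29) → add node 18 parent=13 cost=36
21. q=(17,10) nearest=8 d=8 new=(15,10) → blocked by [10,14]×[6,13], reject
22. q=(13,22) nearest=6 d=1 new=(13,22) → add node 19 parent=6 cost=22
23. q=(6,10) nearest=8 d=3 new=(6,10) → add node 20 parent=8 cost=17
24. q=(5,12) nearest=2 d=2 new=(5,12) → add node 21 parent=2 cost=14
25. q=(0,46) nearest=11 d=5 new=(0,46) → add node 22 parent=11 cost=44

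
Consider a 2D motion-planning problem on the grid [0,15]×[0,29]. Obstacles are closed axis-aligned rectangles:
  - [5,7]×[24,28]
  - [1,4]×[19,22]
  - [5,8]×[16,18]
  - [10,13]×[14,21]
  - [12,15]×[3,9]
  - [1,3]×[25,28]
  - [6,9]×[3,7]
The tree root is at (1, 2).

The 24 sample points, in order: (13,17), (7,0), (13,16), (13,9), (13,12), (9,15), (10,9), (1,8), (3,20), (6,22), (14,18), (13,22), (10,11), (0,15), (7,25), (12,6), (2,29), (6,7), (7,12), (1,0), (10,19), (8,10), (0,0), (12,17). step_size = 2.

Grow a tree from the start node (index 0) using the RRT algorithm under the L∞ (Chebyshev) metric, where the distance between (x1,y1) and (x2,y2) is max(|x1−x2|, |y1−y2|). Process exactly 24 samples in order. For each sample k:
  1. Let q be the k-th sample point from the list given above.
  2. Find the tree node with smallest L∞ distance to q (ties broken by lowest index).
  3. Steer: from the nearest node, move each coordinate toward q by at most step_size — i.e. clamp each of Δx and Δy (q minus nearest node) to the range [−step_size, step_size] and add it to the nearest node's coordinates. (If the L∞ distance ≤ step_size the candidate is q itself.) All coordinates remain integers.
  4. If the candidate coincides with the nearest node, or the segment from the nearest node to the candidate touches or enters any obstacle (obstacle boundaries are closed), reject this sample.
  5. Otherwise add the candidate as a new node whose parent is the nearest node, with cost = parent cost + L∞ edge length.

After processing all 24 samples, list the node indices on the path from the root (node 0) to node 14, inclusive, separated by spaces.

Path: 0 12 14

1. q=(13,17) nearest=0 d=15 new=(3,4) → add node 1 parent=0 cost=2
2. q=(7,0) nearest=1 d=4 new=(5,2) → add node 2 parent=1 cost=4
3. q=(13,16) nearest=1 d=12 new=(5,6) → add node 3 parent=1 cost=4
4. q=(13,9) nearest=2 d=8 new=(7,4) → blocked by [6,9]×[3,7], reject
5. q=(13,12) nearest=3 d=8 new=(7,8) → blocked by [6,9]×[3,7], reject
6. q=(9,15) nearest=3 d=9 new=(7,8) → blocked by [6,9]×[3,7], reject
7. q=(10,9) nearest=3 d=5 new=(7,8) → blocked by [6,9]×[3,7], reject
8. q=(1,8) nearest=1 d=4 new=(1,6) → add node 4 parent=1 cost=4
9. q=(3,20) nearest=3 d=14 new=(3,8) → add node 5 parent=3 cost=6
10. q=(6,22) nearest=5 d=14 new=(5,10) → add node 6 parent=5 cost=8
11. q=(14,18) nearest=6 d=9 new=(7,12) → add node 7 parent=6 cost=10
12. q=(13,22) nearest=7 d=10 new=(9,14) → add node 8 parent=7 cost=12
13. q=(10,11) nearest=7 d=3 new=(9,11) → add node 9 parent=7 cost=12
14. q=(0,15) nearest=6 d=5 new=(3,12) → add node 10 parent=6 cost=10
15. q=(7,25) nearest=8 d=11 new=(7,16) → blocked by [5,8]×[16,18], reject
16. q=(12,6) nearest=9 d=5 new=(11,9) → add node 11 parent=9 cost=14
17. q=(2,29) nearest=8 d=15 new=(7,16) → blocked by [5,8]×[16,18], reject
18. q=(6,7) nearest=3 d=1 new=(6,7) → blocked by [6,9]×[3,7], reject
19. q=(7,12) nearest=7 d=0 → coincident, reject
20. q=(1,0) nearest=0 d=2 new=(1,0) → add node 12 parent=0 cost=2
21. q=(10,19) nearest=8 d=5 new=(10,16) → blocked by [10,13]×[14,21], reject
22. q=(8,10) nearest=9 d=1 new=(8,10) → add node 13 parent=9 cost=13
23. q=(0,0) nearest=12 d=1 new=(0,0) → add node 14 parent=12 cost=3
24. q=(12,17) nearest=8 d=3 new=(11,16) → blocked by [10,13]×[14,21], reject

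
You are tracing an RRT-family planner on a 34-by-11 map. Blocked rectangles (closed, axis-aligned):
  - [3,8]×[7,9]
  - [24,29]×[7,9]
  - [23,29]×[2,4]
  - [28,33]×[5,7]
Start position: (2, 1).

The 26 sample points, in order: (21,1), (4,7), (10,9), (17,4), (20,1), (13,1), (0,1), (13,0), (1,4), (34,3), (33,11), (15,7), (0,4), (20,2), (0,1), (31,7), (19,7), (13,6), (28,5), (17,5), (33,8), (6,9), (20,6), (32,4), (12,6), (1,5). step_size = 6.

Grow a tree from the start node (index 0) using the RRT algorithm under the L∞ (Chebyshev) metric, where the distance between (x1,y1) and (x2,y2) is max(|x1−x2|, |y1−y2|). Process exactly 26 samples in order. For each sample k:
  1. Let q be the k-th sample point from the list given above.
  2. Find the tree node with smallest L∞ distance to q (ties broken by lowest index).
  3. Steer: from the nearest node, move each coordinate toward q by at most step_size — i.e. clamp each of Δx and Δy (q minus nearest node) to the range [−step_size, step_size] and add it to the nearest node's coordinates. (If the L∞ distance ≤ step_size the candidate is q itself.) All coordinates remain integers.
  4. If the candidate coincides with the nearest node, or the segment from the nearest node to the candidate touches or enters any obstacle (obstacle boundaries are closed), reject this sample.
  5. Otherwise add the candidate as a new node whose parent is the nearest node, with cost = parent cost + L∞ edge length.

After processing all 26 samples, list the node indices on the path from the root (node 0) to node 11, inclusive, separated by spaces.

Path: 0 1 2 8 11

1. q=(21,1) nearest=0 d=19 new=(8,1) → add node 1 parent=0 cost=6
2. q=(4,7) nearest=0 d=6 new=(4,7) → blocked by [3,8]×[7,9], reject
3. q=(10,9) nearest=0 d=8 new=(8,7) → blocked by [3,8]×[7,9], reject
4. q=(17,4) nearest=1 d=9 new=(14,4) → add node 2 parent=1 cost=12
5. q=(20,1) nearest=2 d=6 new=(20,1) → add node 3 parent=2 cost=18
6. q=(13,1) nearest=2 d=3 new=(13,1) → add node 4 parent=2 cost=15
7. q=(0,1) nearest=0 d=2 new=(0,1) → add node 5 parent=0 cost=2
8. q=(13,0) nearest=4 d=1 new=(13,0) → add node 6 parent=4 cost=16
9. q=(1,4) nearest=0 d=3 new=(1,4) → add node 7 parent=0 cost=3
10. q=(34,3) nearest=3 d=14 new=(26,3) → blocked by [23,29]×[2,4], reject
11. q=(33,11) nearest=3 d=13 new=(26,7) → blocked by [24,29]×[7,9], reject
12. q=(15,7) nearest=2 d=3 new=(15,7) → add node 8 parent=2 cost=15
13. q=(0,4) nearest=7 d=1 new=(0,4) → add node 9 parent=7 cost=4
14. q=(20,2) nearest=3 d=1 new=(20,2) → add node 10 parent=3 cost=19
15. q=(0,1) nearest=5 d=0 → coincident, reject
16. q=(31,7) nearest=3 d=11 new=(26,7) → blocked by [24,29]×[7,9], reject
17. q=(19,7) nearest=8 d=4 new=(19,7) → add node 11 parent=8 cost=19
18. q=(13,6) nearest=2 d=2 new=(13,6) → add node 12 parent=2 cost=14
19. q=(28,5) nearest=3 d=8 new=(26,5) → blocked by [23,29]×[2,4], reject
20. q=(17,5) nearest=8 d=2 new=(17,5) → add node 13 parent=8 cost=17
21. q=(33,8) nearest=3 d=13 new=(26,7) → blocked by [24,29]×[7,9], reject
22. q=(6,9) nearest=7 d=5 new=(6,9) → blocked by [3,8]×[7,9], reject
23. q=(20,6) nearest=11 d=1 new=(20,6) → add node 14 parent=11 cost=20
24. q=(32,4) nearest=3 d=12 new=(26,4) → blocked by [23,29]×[2,4], reject
25. q=(12,6) nearest=12 d=1 new=(12,6) → add node 15 parent=12 cost=15
26. q=(1,5) nearest=7 d=1 new=(1,5) → add node 16 parent=7 cost=4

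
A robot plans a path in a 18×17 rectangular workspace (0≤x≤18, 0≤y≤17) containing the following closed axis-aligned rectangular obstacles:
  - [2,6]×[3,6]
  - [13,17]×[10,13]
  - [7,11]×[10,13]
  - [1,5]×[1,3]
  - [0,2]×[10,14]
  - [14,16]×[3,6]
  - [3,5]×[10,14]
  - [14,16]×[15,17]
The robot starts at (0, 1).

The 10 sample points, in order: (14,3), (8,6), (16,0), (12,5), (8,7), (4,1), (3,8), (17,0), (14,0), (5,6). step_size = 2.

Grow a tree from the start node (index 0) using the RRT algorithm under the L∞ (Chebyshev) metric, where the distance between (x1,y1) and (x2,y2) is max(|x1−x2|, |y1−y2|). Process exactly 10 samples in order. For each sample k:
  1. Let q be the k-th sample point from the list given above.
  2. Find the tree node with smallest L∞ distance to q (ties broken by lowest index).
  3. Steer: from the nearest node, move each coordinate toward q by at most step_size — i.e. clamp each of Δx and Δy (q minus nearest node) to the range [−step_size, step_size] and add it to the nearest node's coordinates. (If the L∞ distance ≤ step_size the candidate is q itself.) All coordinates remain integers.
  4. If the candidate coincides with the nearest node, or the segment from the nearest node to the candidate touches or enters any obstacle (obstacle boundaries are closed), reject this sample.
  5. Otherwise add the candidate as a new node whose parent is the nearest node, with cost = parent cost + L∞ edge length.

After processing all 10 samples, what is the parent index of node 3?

1. q=(14,3) nearest=0 d=14 new=(2,3) → blocked by [2,6]×[3,6], reject
2. q=(8,6) nearest=0 d=8 new=(2,3) → blocked by [2,6]×[3,6], reject
3. q=(16,0) nearest=0 d=16 new=(2,0) → add node 1 parent=0 cost=2
4. q=(12,5) nearest=1 d=10 new=(4,2) → blocked by [1,5]×[1,3], reject
5. q=(8,7) nearest=1 d=7 new=(4,2) → blocked by [1,5]×[1,3], reject
6. q=(4,1) nearest=1 d=2 new=(4,1) → blocked by [1,5]×[1,3], reject
7. q=(3,8) nearest=0 d=7 new=(2,3) → blocked by [2,6]×[3,6], reject
8. q=(17,0) nearest=1 d=15 new=(4,0) → add node 2 parent=1 cost=4
9. q=(14,0) nearest=2 d=10 new=(6,0) → add node 3 parent=2 cost=6
10. q=(5,6) nearest=0 d=5 new=(2,3) → blocked by [2,6]×[3,6], reject

Parent of node 3: 2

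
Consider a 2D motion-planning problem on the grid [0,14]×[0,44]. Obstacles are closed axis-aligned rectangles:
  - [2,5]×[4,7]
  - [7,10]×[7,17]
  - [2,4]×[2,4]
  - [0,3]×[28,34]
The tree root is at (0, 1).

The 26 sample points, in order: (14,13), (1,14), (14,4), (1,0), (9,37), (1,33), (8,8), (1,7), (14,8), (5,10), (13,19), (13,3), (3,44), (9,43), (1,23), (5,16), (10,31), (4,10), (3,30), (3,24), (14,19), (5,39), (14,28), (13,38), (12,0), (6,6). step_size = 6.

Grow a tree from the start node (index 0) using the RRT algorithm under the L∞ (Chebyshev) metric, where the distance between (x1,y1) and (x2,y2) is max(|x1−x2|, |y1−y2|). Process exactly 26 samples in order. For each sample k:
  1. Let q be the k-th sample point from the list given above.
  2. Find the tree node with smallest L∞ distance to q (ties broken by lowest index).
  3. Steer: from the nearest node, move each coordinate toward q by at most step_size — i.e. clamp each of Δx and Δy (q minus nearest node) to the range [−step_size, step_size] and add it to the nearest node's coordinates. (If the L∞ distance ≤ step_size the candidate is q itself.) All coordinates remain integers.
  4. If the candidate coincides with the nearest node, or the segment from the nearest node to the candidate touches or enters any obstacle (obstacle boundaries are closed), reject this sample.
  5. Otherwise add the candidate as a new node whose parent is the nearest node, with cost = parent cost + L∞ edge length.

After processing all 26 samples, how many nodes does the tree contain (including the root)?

1. q=(14,13) nearest=0 d=14 new=(6,7) → blocked by [2,5]×[4,7], reject
2. q=(1,14) nearest=0 d=13 new=(1,7) → add node 1 parent=0 cost=6
3. q=(14,4) nearest=1 d=13 new=(7,4) → blocked by [2,5]×[4,7], reject
4. q=(1,0) nearest=0 d=1 new=(1,0) → add node 2 parent=0 cost=1
5. q=(9,37) nearest=1 d=30 new=(7,13) → blocked by [7,10]×[7,17], reject
6. q=(1,33) nearest=1 d=26 new=(1,13) → add node 3 parent=1 cost=12
7. q=(8,8) nearest=1 d=7 new=(7,8) → blocked by [7,10]×[7,17], reject
8. q=(1,7) nearest=1 d=0 → coincident, reject
9. q=(14,8) nearest=1 d=13 new=(7,8) → blocked by [7,10]×[7,17], reject
10. q=(5,10) nearest=1 d=4 new=(5,10) → add node 4 parent=1 cost=10
11. q=(13,19) nearest=4 d=9 new=(11,16) → blocked by [7,10]×[7,17], reject
12. q=(13,3) nearest=4 d=8 new=(11,4) → blocked by [7,10]×[7,17], reject
13. q=(3,44) nearest=3 d=31 new=(3,19) → add node 5 parent=3 cost=18
14. q=(9,43) nearest=5 d=24 new=(9,25) → add node 6 parent=5 cost=24
15. q=(1,23) nearest=5 d=4 new=(1,23) → add node 7 parent=5 cost=22
16. q=(5,16) nearest=5 d=3 new=(5,16) → add node 8 parent=5 cost=21
17. q=(10,31) nearest=6 d=6 new=(10,31) → add node 9 parent=6 cost=30
18. q=(4,10) nearest=4 d=1 new=(4,10) → add node 10 parent=4 cost=11
19. q=(3,30) nearest=6 d=6 new=(3,30) → blocked by [0,3]×[28,34], reject
20. q=(3,24) nearest=7 d=2 new=(3,24) → add node 11 parent=7 cost=24
21. q=(14,19) nearest=6 d=6 new=(14,19) → add node 12 parent=6 cost=30
22. q=(5,39) nearest=9 d=8 new=(5,37) → add node 13 parent=9 cost=36
23. q=(14,28) nearest=9 d=4 new=(14,28) → add node 14 parent=9 cost=34
24. q=(13,38) nearest=9 d=7 new=(13,37) → add node 15 parent=9 cost=36
25. q=(12,0) nearest=4 d=10 new=(11,4) → blocked by [7,10]×[7,17], reject
26. q=(6,6) nearest=4 d=4 new=(6,6) → add node 16 parent=4 cost=14

Node count: 17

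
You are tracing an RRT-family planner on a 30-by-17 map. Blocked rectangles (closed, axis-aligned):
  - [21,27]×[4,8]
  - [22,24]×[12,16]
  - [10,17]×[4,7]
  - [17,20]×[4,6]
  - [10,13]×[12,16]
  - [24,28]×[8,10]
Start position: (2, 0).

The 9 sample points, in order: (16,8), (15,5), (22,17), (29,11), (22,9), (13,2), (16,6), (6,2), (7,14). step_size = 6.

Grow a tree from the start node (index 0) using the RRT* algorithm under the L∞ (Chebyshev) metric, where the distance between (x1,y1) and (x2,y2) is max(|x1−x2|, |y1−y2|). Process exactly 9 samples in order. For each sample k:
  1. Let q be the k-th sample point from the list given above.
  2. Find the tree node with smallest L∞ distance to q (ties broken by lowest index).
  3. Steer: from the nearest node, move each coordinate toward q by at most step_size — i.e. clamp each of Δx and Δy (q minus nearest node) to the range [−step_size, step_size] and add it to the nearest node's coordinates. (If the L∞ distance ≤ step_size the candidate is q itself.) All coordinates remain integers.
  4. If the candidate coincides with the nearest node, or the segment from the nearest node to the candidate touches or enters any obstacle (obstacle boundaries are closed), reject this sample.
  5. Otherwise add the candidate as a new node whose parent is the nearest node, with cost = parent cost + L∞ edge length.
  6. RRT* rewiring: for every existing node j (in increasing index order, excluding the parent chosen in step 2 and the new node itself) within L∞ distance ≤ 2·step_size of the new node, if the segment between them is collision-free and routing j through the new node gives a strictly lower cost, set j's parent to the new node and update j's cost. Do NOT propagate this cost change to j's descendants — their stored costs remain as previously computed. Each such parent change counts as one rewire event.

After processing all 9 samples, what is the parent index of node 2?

1. q=(16,8) nearest=0 d=14 new=(8,6) → add node 1 parent=0 cost=6
2. q=(15,5) nearest=1 d=7 new=(14,5) → blocked by [10,17]×[4,7], reject
3. q=(22,17) nearest=1 d=14 new=(14,12) → add node 2 parent=1 cost=12
4. q=(29,11) nearest=2 d=15 new=(20,11) → add node 3 parent=2 cost=18
5. q=(22,9) nearest=3 d=2 new=(22,9) → add node 4 parent=3 cost=20
6. q=(13,2) nearest=1 d=5 new=(13,2) → blocked by [10,17]×[4,7], reject
7. q=(16,6) nearest=3 d=5 new=(16,6) → blocked by [10,17]×[4,7], reject
8. q=(6,2) nearest=0 d=4 new=(6,2) → add node 5 parent=0 cost=4
9. q=(7,14) nearest=2 d=7 new=(8,14) → blocked by [10,13]×[12,16], reject

Parent of node 2: 1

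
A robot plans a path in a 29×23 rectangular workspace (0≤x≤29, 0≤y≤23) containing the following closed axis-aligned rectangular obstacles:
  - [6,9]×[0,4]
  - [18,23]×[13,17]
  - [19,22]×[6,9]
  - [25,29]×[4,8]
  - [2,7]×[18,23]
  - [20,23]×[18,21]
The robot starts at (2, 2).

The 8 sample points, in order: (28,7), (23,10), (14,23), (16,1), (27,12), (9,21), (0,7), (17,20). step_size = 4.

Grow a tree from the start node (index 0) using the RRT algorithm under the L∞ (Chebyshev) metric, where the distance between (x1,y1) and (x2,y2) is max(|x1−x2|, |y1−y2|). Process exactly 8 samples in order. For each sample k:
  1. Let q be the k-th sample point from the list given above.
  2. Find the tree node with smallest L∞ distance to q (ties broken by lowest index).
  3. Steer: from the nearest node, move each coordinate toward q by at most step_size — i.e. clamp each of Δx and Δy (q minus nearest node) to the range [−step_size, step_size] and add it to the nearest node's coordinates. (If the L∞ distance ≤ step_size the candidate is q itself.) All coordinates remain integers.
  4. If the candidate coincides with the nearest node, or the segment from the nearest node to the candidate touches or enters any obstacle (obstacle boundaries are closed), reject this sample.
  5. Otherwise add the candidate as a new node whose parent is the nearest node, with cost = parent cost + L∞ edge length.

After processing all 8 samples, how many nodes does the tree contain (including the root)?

Node count: 9

1. q=(28,7) nearest=0 d=26 new=(6,6) → add node 1 parent=0 cost=4
2. q=(23,10) nearest=1 d=17 new=(10,10) → add node 2 parent=1 cost=8
3. q=(14,23) nearest=2 d=13 new=(14,14) → add node 3 parent=2 cost=12
4. q=(16,1) nearest=2 d=9 new=(14,6) → add node 4 parent=2 cost=12
5. q=(27,12) nearest=3 d=13 new=(18,12) → add node 5 parent=3 cost=16
6. q=(9,21) nearest=3 d=7 new=(10,18) → add node 6 parent=3 cost=16
7. q=(0,7) nearest=0 d=5 new=(0,6) → add node 7 parent=0 cost=4
8. q=(17,20) nearest=3 d=6 new=(17,18) → add node 8 parent=3 cost=16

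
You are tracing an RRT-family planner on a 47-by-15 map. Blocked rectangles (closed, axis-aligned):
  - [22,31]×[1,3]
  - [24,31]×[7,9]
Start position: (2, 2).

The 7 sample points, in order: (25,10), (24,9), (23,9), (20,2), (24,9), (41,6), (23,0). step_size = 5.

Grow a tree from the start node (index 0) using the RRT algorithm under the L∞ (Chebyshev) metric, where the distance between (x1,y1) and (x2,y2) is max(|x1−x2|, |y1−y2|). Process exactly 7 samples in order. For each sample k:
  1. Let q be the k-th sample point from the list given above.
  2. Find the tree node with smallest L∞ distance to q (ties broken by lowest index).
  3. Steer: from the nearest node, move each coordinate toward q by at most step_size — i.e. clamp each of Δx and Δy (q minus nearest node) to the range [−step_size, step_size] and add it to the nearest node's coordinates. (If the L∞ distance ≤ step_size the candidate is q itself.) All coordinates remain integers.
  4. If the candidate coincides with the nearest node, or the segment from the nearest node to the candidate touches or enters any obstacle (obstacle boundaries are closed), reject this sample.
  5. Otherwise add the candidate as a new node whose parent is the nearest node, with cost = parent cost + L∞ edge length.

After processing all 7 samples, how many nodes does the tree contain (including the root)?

1. q=(25,10) nearest=0 d=23 new=(7,7) → add node 1 parent=0 cost=5
2. q=(24,9) nearest=1 d=17 new=(12,9) → add node 2 parent=1 cost=10
3. q=(23,9) nearest=2 d=11 new=(17,9) → add node 3 parent=2 cost=15
4. q=(20,2) nearest=3 d=7 new=(20,4) → add node 4 parent=3 cost=20
5. q=(24,9) nearest=4 d=5 new=(24,9) → blocked by [24,31]×[7,9], reject
6. q=(41,6) nearest=4 d=21 new=(25,6) → add node 5 parent=4 cost=25
7. q=(23,0) nearest=4 d=4 new=(23,0) → blocked by [22,31]×[1,3], reject

Node count: 6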